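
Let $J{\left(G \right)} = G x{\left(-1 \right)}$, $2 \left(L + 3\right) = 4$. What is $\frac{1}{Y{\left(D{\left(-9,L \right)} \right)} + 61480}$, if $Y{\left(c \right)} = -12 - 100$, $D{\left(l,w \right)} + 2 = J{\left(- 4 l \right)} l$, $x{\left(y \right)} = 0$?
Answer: $\frac{1}{61368} \approx 1.6295 \cdot 10^{-5}$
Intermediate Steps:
$L = -1$ ($L = -3 + \frac{1}{2} \cdot 4 = -3 + 2 = -1$)
$J{\left(G \right)} = 0$ ($J{\left(G \right)} = G 0 = 0$)
$D{\left(l,w \right)} = -2$ ($D{\left(l,w \right)} = -2 + 0 l = -2 + 0 = -2$)
$Y{\left(c \right)} = -112$ ($Y{\left(c \right)} = -12 - 100 = -112$)
$\frac{1}{Y{\left(D{\left(-9,L \right)} \right)} + 61480} = \frac{1}{-112 + 61480} = \frac{1}{61368}$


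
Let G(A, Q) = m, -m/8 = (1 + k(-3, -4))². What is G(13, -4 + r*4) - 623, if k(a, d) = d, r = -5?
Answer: -695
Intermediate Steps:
m = -72 (m = -8*(1 - 4)² = -8*(-3)² = -8*9 = -72)
G(A, Q) = -72
G(13, -4 + r*4) - 623 = -72 - 623 = -695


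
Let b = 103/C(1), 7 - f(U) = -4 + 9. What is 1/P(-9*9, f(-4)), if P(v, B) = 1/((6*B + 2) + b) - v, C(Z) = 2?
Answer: 131/10613 ≈ 0.012343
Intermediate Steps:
f(U) = 2 (f(U) = 7 - (-4 + 9) = 7 - 1*5 = 7 - 5 = 2)
b = 103/2 ≈ 51.500
P(v, B) = 1/(107/2 + 6*B) - v (P(v, B) = 1/((6*B + 2) + 103/2) - v = 1/((2 + 6*B) + 103/2) - v = 1/(107/2 + 6*B) - v)
1/P(-9*9, f(-4)) = 1/((2 - (-963)*9 - 12*2*(-9*9))/(107 + 12*2)) = 1/((2 - 107*(-81) - 12*2*(-81))/(107 + 24)) = 1/((2 + 8667 + 1944)/131) = 1/((1/131)*10613) = 1/(10613/131) = 131/10613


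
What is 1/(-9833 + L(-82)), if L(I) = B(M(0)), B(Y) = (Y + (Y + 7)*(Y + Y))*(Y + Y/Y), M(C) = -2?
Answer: -1/9811 ≈ -0.00010193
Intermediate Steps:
B(Y) = (1 + Y)*(Y + 2*Y*(7 + Y)) (B(Y) = (Y + (7 + Y)*(2*Y))*(Y + 1) = (Y + 2*Y*(7 + Y))*(1 + Y) = (1 + Y)*(Y + 2*Y*(7 + Y)))
L(I) = 22 (L(I) = -2*(15 + 2*(-2)² + 17*(-2)) = -2*(15 + 2*4 - 34) = -2*(15 + 8 - 34) = -2*(-11) = 22)
1/(-9833 + L(-82)) = 1/(-9833 + 22) = 1/(-9811) = -1/9811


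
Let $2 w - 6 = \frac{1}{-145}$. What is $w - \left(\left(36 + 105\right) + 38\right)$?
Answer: $- \frac{51041}{290} \approx -176.0$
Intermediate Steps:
$w = \frac{869}{290}$ ($w = 3 + \frac{1}{2 \left(-145\right)} = 3 + \frac{1}{2} \left(- \frac{1}{145}\right) = 3 - \frac{1}{290} = \frac{869}{290} \approx 2.9966$)
$w - \left(\left(36 + 105\right) + 38\right) = \frac{869}{290} - \left(\left(36 + 105\right) + 38\right) = \frac{869}{290} - \left(141 + 38\right) = \frac{869}{290} - 179 = - \frac{51041}{290}$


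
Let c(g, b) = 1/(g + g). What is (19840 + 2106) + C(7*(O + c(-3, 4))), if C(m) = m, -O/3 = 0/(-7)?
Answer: 131669/6 ≈ 21945.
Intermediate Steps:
c(g, b) = 1/(2*g)
O = 0 (O = -0/(-7) = -0*(-1)/7 = -3*0 = 0)
(19840 + 2106) + C(7*(O + c(-3, 4))) = (19840 + 2106) + 7*(0 + (½)/(-3)) = 21946 + 7*(0 + (½)*(-⅓)) = 21946 + 7*(0 - ⅙) = 21946 + 7*(-⅙) = 21946 - 7/6 = 131669/6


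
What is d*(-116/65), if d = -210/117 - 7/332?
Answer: 681877/210405 ≈ 3.2408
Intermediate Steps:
d = -23513/12948 (d = -210*1/117 - 7*1/332 = -70/39 - 7/332 = -23513/12948 ≈ -1.8160)
d*(-116/65) = -(-681877)/(3237*65) = -23513/12948*(-116/65) = 681877/210405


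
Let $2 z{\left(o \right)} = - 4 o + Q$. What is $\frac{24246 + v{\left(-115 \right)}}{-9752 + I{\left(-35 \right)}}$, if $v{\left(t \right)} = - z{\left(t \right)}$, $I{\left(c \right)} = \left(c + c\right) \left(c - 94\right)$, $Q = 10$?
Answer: $- \frac{24011}{722} \approx -33.256$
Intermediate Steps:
$z{\left(o \right)} = 5 - 2 o$ ($z{\left(o \right)} = \frac{- 4 o + 10}{2} = \frac{10 - 4 o}{2} = 5 - 2 o$)
$I{\left(c \right)} = 2 c \left(-94 + c\right)$
$v{\left(t \right)} = -5 + 2 t$ ($v{\left(t \right)} = - (5 - 2 t) = -5 + 2 t$)
$\frac{24246 + v{\left(-115 \right)}}{-9752 + I{\left(-35 \right)}} = \frac{24246 + \left(-5 + 2 \left(-115\right)\right)}{-9752 + 2 \left(-35\right) \left(-94 - 35\right)} = \frac{24246 - 235}{-9752 + 2 \left(-35\right) \left(-129\right)} = \frac{24246 - 235}{-9752 + 9030} = \frac{24011}{-722} = 24011 \left(- \frac{1}{722}\right) = - \frac{24011}{722}$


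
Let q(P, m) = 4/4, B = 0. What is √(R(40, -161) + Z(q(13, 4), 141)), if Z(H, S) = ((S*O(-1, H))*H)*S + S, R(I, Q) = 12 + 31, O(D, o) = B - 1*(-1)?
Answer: √20065 ≈ 141.65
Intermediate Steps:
O(D, o) = 1 (O(D, o) = 0 - 1*(-1) = 0 + 1 = 1)
q(P, m) = 1 (q(P, m) = 4*(¼) = 1)
R(I, Q) = 43
Z(H, S) = S + H*S² (Z(H, S) = ((S*1)*H)*S + S = (S*H)*S + S = (H*S)*S + S = H*S² + S = S + H*S²)
√(R(40, -161) + Z(q(13, 4), 141)) = √(43 + 141*(1 + 1*141)) = √(43 + 141*(1 + 141)) = √(43 + 141*142) = √(43 + 20022) = √20065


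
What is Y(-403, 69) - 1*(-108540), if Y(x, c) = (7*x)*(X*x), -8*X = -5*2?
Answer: 6118475/4 ≈ 1.5296e+6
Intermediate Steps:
X = 5/4 (X = -(-5)*2/8 = -⅛*(-10) = 5/4 ≈ 1.2500)
Y(x, c) = 35*x²/4 (Y(x, c) = (7*x)*(5*x/4) = 35*x²/4)
Y(-403, 69) - 1*(-108540) = (35/4)*(-403)² - 1*(-108540) = (35/4)*162409 + 108540 = 5684315/4 + 108540 = 6118475/4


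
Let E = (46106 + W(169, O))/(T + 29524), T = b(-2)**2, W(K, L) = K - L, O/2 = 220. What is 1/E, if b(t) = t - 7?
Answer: 5921/9167 ≈ 0.64590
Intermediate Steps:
b(t) = -7 + t
O = 440 (O = 2*220 = 440)
T = 81 (T = (-7 - 2)**2 = (-9)**2 = 81)
E = 9167/5921 (E = (46106 + (169 - 1*440))/(81 + 29524) = (46106 + (169 - 440))/29605 = (46106 - 271)*(1/29605) = 45835*(1/29605) = 9167/5921 ≈ 1.5482)
1/E = 1/(9167/5921) = 5921/9167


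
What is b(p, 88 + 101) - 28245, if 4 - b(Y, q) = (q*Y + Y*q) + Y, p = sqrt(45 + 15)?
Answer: -28241 - 758*sqrt(15) ≈ -31177.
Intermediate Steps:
p = 2*sqrt(15) (p = sqrt(60) = 2*sqrt(15) ≈ 7.7460)
b(Y, q) = 4 - Y - 2*Y*q (b(Y, q) = 4 - ((q*Y + Y*q) + Y) = 4 - ((Y*q + Y*q) + Y) = 4 - (2*Y*q + Y) = 4 - (Y + 2*Y*q) = 4 + (-Y - 2*Y*q) = 4 - Y - 2*Y*q)
b(p, 88 + 101) - 28245 = (4 - 2*sqrt(15) - 2*2*sqrt(15)*(88 + 101)) - 28245 = (4 - 2*sqrt(15) - 2*2*sqrt(15)*189) - 28245 = (4 - 2*sqrt(15) - 756*sqrt(15)) - 28245 = (4 - 758*sqrt(15)) - 28245 = -28241 - 758*sqrt(15)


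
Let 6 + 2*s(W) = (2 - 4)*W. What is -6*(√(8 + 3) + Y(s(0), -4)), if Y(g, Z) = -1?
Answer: 6 - 6*√11 ≈ -13.900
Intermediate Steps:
s(W) = -3 - W (s(W) = -3 + ((2 - 4)*W)/2 = -3 + (-2*W)/2 = -3 - W)
-6*(√(8 + 3) + Y(s(0), -4)) = -6*(√(8 + 3) - 1) = -6*(√11 - 1) = -6*(-1 + √11) = 6 - 6*√11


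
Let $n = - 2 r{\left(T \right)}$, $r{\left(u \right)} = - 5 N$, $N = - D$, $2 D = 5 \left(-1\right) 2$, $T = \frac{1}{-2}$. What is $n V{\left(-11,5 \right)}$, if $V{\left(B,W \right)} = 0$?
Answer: $0$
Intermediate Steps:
$T = - \frac{1}{2} \approx -0.5$
$D = -5$ ($D = \frac{5 \left(-1\right) 2}{2} = \frac{\left(-5\right) 2}{2} = \frac{1}{2} \left(-10\right) = -5$)
$N = 5$ ($N = \left(-1\right) \left(-5\right) = 5$)
$r{\left(u \right)} = -25$ ($r{\left(u \right)} = \left(-5\right) 5 = -25$)
$n = 50$ ($n = \left(-2\right) \left(-25\right) = 50$)
$n V{\left(-11,5 \right)} = 50 \cdot 0 = 0$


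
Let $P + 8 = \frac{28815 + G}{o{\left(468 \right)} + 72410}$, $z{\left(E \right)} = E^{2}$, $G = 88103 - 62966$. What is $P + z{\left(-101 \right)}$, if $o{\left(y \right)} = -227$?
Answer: $\frac{245271757}{24061} \approx 10194.0$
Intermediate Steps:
$G = 25137$
$P = - \frac{174504}{24061}$ ($P = -8 + \frac{28815 + 25137}{-227 + 72410} = -8 + \frac{53952}{72183} = -8 + 53952 \cdot \frac{1}{72183} = -8 + \frac{17984}{24061} = - \frac{174504}{24061} \approx -7.2526$)
$P + z{\left(-101 \right)} = - \frac{174504}{24061} + \left(-101\right)^{2} = - \frac{174504}{24061} + 10201 = \frac{245271757}{24061}$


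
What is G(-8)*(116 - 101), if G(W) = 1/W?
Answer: -15/8 ≈ -1.8750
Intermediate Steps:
G(W) = 1/W
G(-8)*(116 - 101) = (116 - 101)/(-8) = -1/8*15 = -15/8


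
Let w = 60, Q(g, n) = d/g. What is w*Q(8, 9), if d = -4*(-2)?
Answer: 60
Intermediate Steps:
d = 8
Q(g, n) = 8/g
w*Q(8, 9) = 60*(8/8) = 60*(8*(⅛)) = 60*1 = 60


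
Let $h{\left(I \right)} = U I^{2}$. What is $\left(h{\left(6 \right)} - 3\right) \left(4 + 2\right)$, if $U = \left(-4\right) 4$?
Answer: $-3474$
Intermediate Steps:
$U = -16$
$h{\left(I \right)} = - 16 I^{2}$
$\left(h{\left(6 \right)} - 3\right) \left(4 + 2\right) = \left(- 16 \cdot 6^{2} - 3\right) \left(4 + 2\right) = \left(\left(-16\right) 36 - 3\right) 6 = \left(-576 - 3\right) 6 = \left(-579\right) 6 = -3474$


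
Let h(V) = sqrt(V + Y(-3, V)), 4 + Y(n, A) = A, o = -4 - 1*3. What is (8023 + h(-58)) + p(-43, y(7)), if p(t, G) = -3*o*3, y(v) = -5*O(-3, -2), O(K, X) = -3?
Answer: 8086 + 2*I*sqrt(30) ≈ 8086.0 + 10.954*I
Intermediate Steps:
o = -7 (o = -4 - 3 = -7)
Y(n, A) = -4 + A
y(v) = 15 (y(v) = -5*(-3) = 15)
p(t, G) = 63 (p(t, G) = -3*(-7)*3 = 21*3 = 63)
h(V) = sqrt(-4 + 2*V) (h(V) = sqrt(V + (-4 + V)) = sqrt(-4 + 2*V))
(8023 + h(-58)) + p(-43, y(7)) = (8023 + sqrt(-4 + 2*(-58))) + 63 = (8023 + sqrt(-4 - 116)) + 63 = (8023 + sqrt(-120)) + 63 = (8023 + 2*I*sqrt(30)) + 63 = 8086 + 2*I*sqrt(30)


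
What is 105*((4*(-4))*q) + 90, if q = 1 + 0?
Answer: -1590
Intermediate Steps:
q = 1
105*((4*(-4))*q) + 90 = 105*((4*(-4))*1) + 90 = 105*(-16*1) + 90 = 105*(-16) + 90 = -1680 + 90 = -1590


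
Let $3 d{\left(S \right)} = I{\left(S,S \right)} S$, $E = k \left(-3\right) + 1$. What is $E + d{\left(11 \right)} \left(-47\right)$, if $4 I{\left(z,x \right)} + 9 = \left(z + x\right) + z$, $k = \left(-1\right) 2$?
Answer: $-1027$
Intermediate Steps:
$k = -2$
$I{\left(z,x \right)} = - \frac{9}{4} + \frac{z}{2} + \frac{x}{4}$ ($I{\left(z,x \right)} = - \frac{9}{4} + \frac{\left(z + x\right) + z}{4} = - \frac{9}{4} + \frac{\left(x + z\right) + z}{4} = - \frac{9}{4} + \frac{x + 2 z}{4} = - \frac{9}{4} + \left(\frac{z}{2} + \frac{x}{4}\right) = - \frac{9}{4} + \frac{z}{2} + \frac{x}{4}$)
$E = 7$ ($E = \left(-2\right) \left(-3\right) + 1 = 6 + 1 = 7$)
$d{\left(S \right)} = \frac{S \left(- \frac{9}{4} + \frac{3 S}{4}\right)}{3}$ ($d{\left(S \right)} = \frac{\left(- \frac{9}{4} + \frac{S}{2} + \frac{S}{4}\right) S}{3} = \frac{\left(- \frac{9}{4} + \frac{3 S}{4}\right) S}{3} = \frac{S \left(- \frac{9}{4} + \frac{3 S}{4}\right)}{3}$)
$E + d{\left(11 \right)} \left(-47\right) = 7 + \frac{1}{4} \cdot 11 \left(-3 + 11\right) \left(-47\right) = 7 + \frac{1}{4} \cdot 11 \cdot 8 \left(-47\right) = 7 + 22 \left(-47\right) = 7 - 1034 = -1027$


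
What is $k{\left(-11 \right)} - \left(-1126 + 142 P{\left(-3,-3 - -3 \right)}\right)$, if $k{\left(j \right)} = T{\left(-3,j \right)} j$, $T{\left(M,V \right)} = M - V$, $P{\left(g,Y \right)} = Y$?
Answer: $1038$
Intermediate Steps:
$k{\left(j \right)} = j \left(-3 - j\right)$ ($k{\left(j \right)} = \left(-3 - j\right) j = j \left(-3 - j\right)$)
$k{\left(-11 \right)} - \left(-1126 + 142 P{\left(-3,-3 - -3 \right)}\right) = \left(-1\right) \left(-11\right) \left(3 - 11\right) + \left(1126 - 142 \left(-3 - -3\right)\right) = \left(-1\right) \left(-11\right) \left(-8\right) + \left(1126 - 142 \left(-3 + 3\right)\right) = -88 + \left(1126 - 142 \cdot 0\right) = -88 + \left(1126 - 0\right) = -88 + \left(1126 + 0\right) = -88 + 1126 = 1038$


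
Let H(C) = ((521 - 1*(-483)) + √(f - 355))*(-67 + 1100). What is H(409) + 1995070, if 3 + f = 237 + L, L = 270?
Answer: 3032202 + 1033*√149 ≈ 3.0448e+6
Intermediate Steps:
f = 504 (f = -3 + (237 + 270) = -3 + 507 = 504)
H(C) = 1037132 + 1033*√149 (H(C) = ((521 - 1*(-483)) + √(504 - 355))*(-67 + 1100) = ((521 + 483) + √149)*1033 = (1004 + √149)*1033 = 1037132 + 1033*√149)
H(409) + 1995070 = (1037132 + 1033*√149) + 1995070 = 3032202 + 1033*√149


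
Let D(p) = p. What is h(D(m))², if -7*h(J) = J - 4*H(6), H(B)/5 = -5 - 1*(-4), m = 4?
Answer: 576/49 ≈ 11.755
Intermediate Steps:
H(B) = -5 (H(B) = 5*(-5 - 1*(-4)) = 5*(-5 + 4) = 5*(-1) = -5)
h(J) = -20/7 - J/7 (h(J) = -(J - 4*(-5))/7 = -(J + 20)/7 = -(20 + J)/7 = -20/7 - J/7)
h(D(m))² = (-20/7 - ⅐*4)² = (-20/7 - 4/7)² = (-24/7)² = 576/49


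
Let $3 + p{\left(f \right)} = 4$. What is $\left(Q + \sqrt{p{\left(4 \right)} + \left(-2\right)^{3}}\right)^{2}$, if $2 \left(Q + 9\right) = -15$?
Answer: $\frac{1061}{4} - 33 i \sqrt{7} \approx 265.25 - 87.31 i$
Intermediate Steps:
$p{\left(f \right)} = 1$ ($p{\left(f \right)} = -3 + 4 = 1$)
$Q = - \frac{33}{2}$ ($Q = -9 + \frac{1}{2} \left(-15\right) = -9 - \frac{15}{2} = - \frac{33}{2} \approx -16.5$)
$\left(Q + \sqrt{p{\left(4 \right)} + \left(-2\right)^{3}}\right)^{2} = \left(- \frac{33}{2} + \sqrt{1 + \left(-2\right)^{3}}\right)^{2} = \left(- \frac{33}{2} + \sqrt{1 - 8}\right)^{2} = \left(- \frac{33}{2} + \sqrt{-7}\right)^{2} = \left(- \frac{33}{2} + i \sqrt{7}\right)^{2}$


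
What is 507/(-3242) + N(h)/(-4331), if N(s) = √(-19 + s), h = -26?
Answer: -507/3242 - 3*I*√5/4331 ≈ -0.15638 - 0.0015489*I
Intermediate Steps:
507/(-3242) + N(h)/(-4331) = 507/(-3242) + √(-19 - 26)/(-4331) = 507*(-1/3242) + √(-45)*(-1/4331) = -507/3242 + (3*I*√5)*(-1/4331) = -507/3242 - 3*I*√5/4331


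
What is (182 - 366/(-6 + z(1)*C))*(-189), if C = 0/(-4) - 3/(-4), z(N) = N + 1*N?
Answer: -49770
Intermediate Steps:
z(N) = 2*N (z(N) = N + N = 2*N)
C = ¾ (C = 0*(-¼) - 3*(-¼) = 0 + ¾ = ¾ ≈ 0.75000)
(182 - 366/(-6 + z(1)*C))*(-189) = (182 - 366/(-6 + (2*1)*(¾)))*(-189) = (182 - 366/(-6 + 2*(¾)))*(-189) = (182 - 366/(-6 + 3/2))*(-189) = (182 - 366/(-9/2))*(-189) = (182 - 366*(-2/9))*(-189) = (182 + 244/3)*(-189) = (790/3)*(-189) = -49770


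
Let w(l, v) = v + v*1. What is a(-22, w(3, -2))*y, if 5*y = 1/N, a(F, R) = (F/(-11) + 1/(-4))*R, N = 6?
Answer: -7/30 ≈ -0.23333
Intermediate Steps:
w(l, v) = 2*v (w(l, v) = v + v = 2*v)
a(F, R) = R*(-1/4 - F/11) (a(F, R) = (F*(-1/11) + 1*(-1/4))*R = (-F/11 - 1/4)*R = (-1/4 - F/11)*R = R*(-1/4 - F/11))
y = 1/30 (y = (1/5)/6 = (1/5)*(1/6) = 1/30 ≈ 0.033333)
a(-22, w(3, -2))*y = -2*(-2)*(11 + 4*(-22))/44*(1/30) = -1/44*(-4)*(11 - 88)*(1/30) = -1/44*(-4)*(-77)*(1/30) = -7*1/30 = -7/30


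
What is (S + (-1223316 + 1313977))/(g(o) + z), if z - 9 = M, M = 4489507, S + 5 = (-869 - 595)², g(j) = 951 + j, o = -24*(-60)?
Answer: 319136/641701 ≈ 0.49733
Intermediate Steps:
o = 1440
S = 2143291 (S = -5 + (-869 - 595)² = -5 + (-1464)² = -5 + 2143296 = 2143291)
z = 4489516 (z = 9 + 4489507 = 4489516)
(S + (-1223316 + 1313977))/(g(o) + z) = (2143291 + (-1223316 + 1313977))/((951 + 1440) + 4489516) = (2143291 + 90661)/(2391 + 4489516) = 2233952/4491907 = 2233952*(1/4491907) = 319136/641701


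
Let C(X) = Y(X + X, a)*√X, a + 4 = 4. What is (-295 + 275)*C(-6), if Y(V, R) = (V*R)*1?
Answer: 0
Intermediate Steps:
a = 0 (a = -4 + 4 = 0)
Y(V, R) = R*V (Y(V, R) = (R*V)*1 = R*V)
C(X) = 0 (C(X) = (0*(X + X))*√X = (0*(2*X))*√X = 0*√X = 0)
(-295 + 275)*C(-6) = (-295 + 275)*0 = -20*0 = 0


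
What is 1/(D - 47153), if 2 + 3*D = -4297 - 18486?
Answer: -1/54748 ≈ -1.8266e-5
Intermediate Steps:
D = -7595 (D = -2/3 + (-4297 - 18486)/3 = -2/3 + (1/3)*(-22783) = -2/3 - 22783/3 = -7595)
1/(D - 47153) = 1/(-7595 - 47153) = 1/(-54748) = -1/54748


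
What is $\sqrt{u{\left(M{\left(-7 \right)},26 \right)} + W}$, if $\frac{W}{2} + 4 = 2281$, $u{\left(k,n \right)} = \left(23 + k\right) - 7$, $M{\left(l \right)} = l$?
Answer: $39 \sqrt{3} \approx 67.55$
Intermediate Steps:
$u{\left(k,n \right)} = 16 + k$
$W = 4554$ ($W = -8 + 2 \cdot 2281 = -8 + 4562 = 4554$)
$\sqrt{u{\left(M{\left(-7 \right)},26 \right)} + W} = \sqrt{\left(16 - 7\right) + 4554} = \sqrt{9 + 4554} = \sqrt{4563} = 39 \sqrt{3}$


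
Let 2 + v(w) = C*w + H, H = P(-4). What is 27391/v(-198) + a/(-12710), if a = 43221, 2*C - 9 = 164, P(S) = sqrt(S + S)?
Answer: -18644439272119/3729147668790 - 54782*I*sqrt(2)/293402649 ≈ -4.9996 - 0.00026405*I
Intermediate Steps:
P(S) = sqrt(2)*sqrt(S) (P(S) = sqrt(2*S) = sqrt(2)*sqrt(S))
C = 173/2 (C = 9/2 + (1/2)*164 = 9/2 + 82 = 173/2 ≈ 86.500)
H = 2*I*sqrt(2) (H = sqrt(2)*sqrt(-4) = sqrt(2)*(2*I) = 2*I*sqrt(2) ≈ 2.8284*I)
v(w) = -2 + 173*w/2 + 2*I*sqrt(2) (v(w) = -2 + (173*w/2 + 2*I*sqrt(2)) = -2 + 173*w/2 + 2*I*sqrt(2))
27391/v(-198) + a/(-12710) = 27391/(-2 + (173/2)*(-198) + 2*I*sqrt(2)) + 43221/(-12710) = 27391/(-2 - 17127 + 2*I*sqrt(2)) + 43221*(-1/12710) = 27391/(-17129 + 2*I*sqrt(2)) - 43221/12710 = -43221/12710 + 27391/(-17129 + 2*I*sqrt(2))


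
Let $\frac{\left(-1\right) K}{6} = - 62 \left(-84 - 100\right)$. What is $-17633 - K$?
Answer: $50815$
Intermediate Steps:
$K = -68448$ ($K = - 6 \left(- 62 \left(-84 - 100\right)\right) = - 6 \left(\left(-62\right) \left(-184\right)\right) = \left(-6\right) 11408 = -68448$)
$-17633 - K = -17633 - -68448 = -17633 + 68448 = 50815$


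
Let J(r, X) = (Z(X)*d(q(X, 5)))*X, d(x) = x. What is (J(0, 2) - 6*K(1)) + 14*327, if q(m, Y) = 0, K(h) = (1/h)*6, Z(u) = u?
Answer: 4542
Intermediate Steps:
K(h) = 6/h
J(r, X) = 0 (J(r, X) = (X*0)*X = 0*X = 0)
(J(0, 2) - 6*K(1)) + 14*327 = (0 - 36/1) + 14*327 = (0 - 36) + 4578 = -36 + 4578 = 4542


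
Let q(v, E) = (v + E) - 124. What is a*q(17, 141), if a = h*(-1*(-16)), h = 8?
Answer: 4352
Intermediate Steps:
q(v, E) = -124 + E + v (q(v, E) = (E + v) - 124 = -124 + E + v)
a = 128 (a = 8*(-1*(-16)) = 8*16 = 128)
a*q(17, 141) = 128*(-124 + 141 + 17) = 128*34 = 4352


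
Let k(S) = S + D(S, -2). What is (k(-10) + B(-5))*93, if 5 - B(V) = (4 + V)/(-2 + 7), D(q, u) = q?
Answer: -6882/5 ≈ -1376.4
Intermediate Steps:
k(S) = 2*S (k(S) = S + S = 2*S)
B(V) = 21/5 - V/5 (B(V) = 5 - (4 + V)/(-2 + 7) = 5 - (4 + V)/5 = 5 - (⅘ + V/5) = 5 + (-⅘ - V/5) = 21/5 - V/5)
(k(-10) + B(-5))*93 = (2*(-10) + (21/5 - ⅕*(-5)))*93 = (-20 + (21/5 + 1))*93 = (-20 + 26/5)*93 = -74/5*93 = -6882/5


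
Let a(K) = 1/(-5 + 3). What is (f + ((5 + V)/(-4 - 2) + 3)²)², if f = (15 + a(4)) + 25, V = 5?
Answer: 552049/324 ≈ 1703.9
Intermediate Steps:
a(K) = -½ (a(K) = 1/(-2) = -½)
f = 79/2 (f = (15 - ½) + 25 = 29/2 + 25 = 79/2 ≈ 39.500)
(f + ((5 + V)/(-4 - 2) + 3)²)² = (79/2 + ((5 + 5)/(-4 - 2) + 3)²)² = (79/2 + (10/(-6) + 3)²)² = (79/2 + (10*(-⅙) + 3)²)² = (79/2 + (-5/3 + 3)²)² = (79/2 + (4/3)²)² = (79/2 + 16/9)² = (743/18)² = 552049/324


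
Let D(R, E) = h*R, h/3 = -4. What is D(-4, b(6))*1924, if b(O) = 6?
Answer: 92352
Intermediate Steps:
h = -12 (h = 3*(-4) = -12)
D(R, E) = -12*R
D(-4, b(6))*1924 = -12*(-4)*1924 = 48*1924 = 92352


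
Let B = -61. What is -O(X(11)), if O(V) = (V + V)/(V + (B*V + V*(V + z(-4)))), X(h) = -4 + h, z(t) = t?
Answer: 2/57 ≈ 0.035088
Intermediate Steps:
O(V) = 2*V/(-60*V + V*(-4 + V)) (O(V) = (V + V)/(V + (-61*V + V*(V - 4))) = (2*V)/(V + (-61*V + V*(-4 + V))) = (2*V)/(-60*V + V*(-4 + V)) = 2*V/(-60*V + V*(-4 + V)))
-O(X(11)) = -2/(-64 + (-4 + 11)) = -2/(-64 + 7) = -2/(-57) = -2*(-1)/57 = -1*(-2/57) = 2/57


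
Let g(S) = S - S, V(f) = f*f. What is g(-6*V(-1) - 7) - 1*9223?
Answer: -9223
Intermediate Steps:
V(f) = f²
g(S) = 0
g(-6*V(-1) - 7) - 1*9223 = 0 - 1*9223 = 0 - 9223 = -9223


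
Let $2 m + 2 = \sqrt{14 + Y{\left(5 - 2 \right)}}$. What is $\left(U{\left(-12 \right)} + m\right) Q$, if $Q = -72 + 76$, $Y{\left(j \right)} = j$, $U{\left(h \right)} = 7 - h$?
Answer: $72 + 2 \sqrt{17} \approx 80.246$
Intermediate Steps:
$m = -1 + \frac{\sqrt{17}}{2}$ ($m = -1 + \frac{\sqrt{14 + \left(5 - 2\right)}}{2} = -1 + \frac{\sqrt{14 + 3}}{2} = -1 + \frac{\sqrt{17}}{2} \approx 1.0616$)
$Q = 4$
$\left(U{\left(-12 \right)} + m\right) Q = \left(\left(7 - -12\right) - \left(1 - \frac{\sqrt{17}}{2}\right)\right) 4 = \left(\left(7 + 12\right) - \left(1 - \frac{\sqrt{17}}{2}\right)\right) 4 = \left(19 - \left(1 - \frac{\sqrt{17}}{2}\right)\right) 4 = \left(18 + \frac{\sqrt{17}}{2}\right) 4 = 72 + 2 \sqrt{17}$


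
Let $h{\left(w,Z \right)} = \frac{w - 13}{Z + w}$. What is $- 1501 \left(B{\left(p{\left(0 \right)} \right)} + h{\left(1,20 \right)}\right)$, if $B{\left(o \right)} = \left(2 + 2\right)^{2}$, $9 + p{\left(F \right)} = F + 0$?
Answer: $- \frac{162108}{7} \approx -23158.0$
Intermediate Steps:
$p{\left(F \right)} = -9 + F$ ($p{\left(F \right)} = -9 + \left(F + 0\right) = -9 + F$)
$h{\left(w,Z \right)} = \frac{-13 + w}{Z + w}$
$B{\left(o \right)} = 16$ ($B{\left(o \right)} = 4^{2} = 16$)
$- 1501 \left(B{\left(p{\left(0 \right)} \right)} + h{\left(1,20 \right)}\right) = - 1501 \left(16 + \frac{-13 + 1}{20 + 1}\right) = - 1501 \left(16 + \frac{1}{21} \left(-12\right)\right) = - 1501 \left(16 - \frac{4}{7}\right) = \left(-1501\right) \frac{108}{7} = - \frac{162108}{7}$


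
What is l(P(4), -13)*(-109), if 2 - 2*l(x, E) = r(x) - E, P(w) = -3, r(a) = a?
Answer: 436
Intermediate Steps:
l(x, E) = 1 + E/2 - x/2 (l(x, E) = 1 - (x - E)/2 = 1 + (E/2 - x/2) = 1 + E/2 - x/2)
l(P(4), -13)*(-109) = (1 + (½)*(-13) - ½*(-3))*(-109) = (1 - 13/2 + 3/2)*(-109) = -4*(-109) = 436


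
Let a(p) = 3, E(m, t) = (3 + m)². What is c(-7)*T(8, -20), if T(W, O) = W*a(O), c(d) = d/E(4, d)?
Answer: -24/7 ≈ -3.4286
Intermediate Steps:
c(d) = d/49 (c(d) = d/((3 + 4)²) = d/(7²) = d/49)
T(W, O) = 3*W (T(W, O) = W*3 = 3*W)
c(-7)*T(8, -20) = ((1/49)*(-7))*(3*8) = -⅐*24 = -24/7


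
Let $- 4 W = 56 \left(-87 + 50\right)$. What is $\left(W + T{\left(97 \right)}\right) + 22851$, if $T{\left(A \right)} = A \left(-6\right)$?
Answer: $22787$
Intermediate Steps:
$T{\left(A \right)} = - 6 A$
$W = 518$ ($W = - \frac{56 \left(-87 + 50\right)}{4} = - \frac{56 \left(-37\right)}{4} = \left(- \frac{1}{4}\right) \left(-2072\right) = 518$)
$\left(W + T{\left(97 \right)}\right) + 22851 = \left(518 - 582\right) + 22851 = -64 + 22851 = 22787$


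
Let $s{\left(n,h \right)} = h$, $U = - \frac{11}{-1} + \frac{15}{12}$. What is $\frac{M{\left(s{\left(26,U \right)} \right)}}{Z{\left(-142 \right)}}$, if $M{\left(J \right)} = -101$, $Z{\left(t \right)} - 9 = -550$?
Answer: $\frac{101}{541} \approx 0.18669$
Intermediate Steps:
$Z{\left(t \right)} = -541$ ($Z{\left(t \right)} = 9 - 550 = -541$)
$U = \frac{49}{4}$ ($U = \left(-11\right) \left(-1\right) + 15 \cdot \frac{1}{12} = 11 + \frac{5}{4} = \frac{49}{4} \approx 12.25$)
$\frac{M{\left(s{\left(26,U \right)} \right)}}{Z{\left(-142 \right)}} = - \frac{101}{-541} = \left(-101\right) \left(- \frac{1}{541}\right) = \frac{101}{541}$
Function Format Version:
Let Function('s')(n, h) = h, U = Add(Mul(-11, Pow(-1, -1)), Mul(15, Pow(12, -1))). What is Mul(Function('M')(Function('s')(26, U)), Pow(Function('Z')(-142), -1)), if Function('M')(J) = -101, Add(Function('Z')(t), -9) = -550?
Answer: Rational(101, 541) ≈ 0.18669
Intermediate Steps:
Function('Z')(t) = -541 (Function('Z')(t) = Add(9, -550) = -541)
U = Rational(49, 4) (U = Add(Mul(-11, -1), Mul(15, Rational(1, 12))) = Add(11, Rational(5, 4)) = Rational(49, 4) ≈ 12.250)
Mul(Function('M')(Function('s')(26, U)), Pow(Function('Z')(-142), -1)) = Mul(-101, Pow(-541, -1)) = Mul(-101, Rational(-1, 541)) = Rational(101, 541)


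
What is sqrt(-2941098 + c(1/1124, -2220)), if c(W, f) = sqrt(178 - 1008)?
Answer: sqrt(-2941098 + I*sqrt(830)) ≈ 0.008 + 1715.0*I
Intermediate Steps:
c(W, f) = I*sqrt(830) (c(W, f) = sqrt(-830) = I*sqrt(830))
sqrt(-2941098 + c(1/1124, -2220)) = sqrt(-2941098 + I*sqrt(830))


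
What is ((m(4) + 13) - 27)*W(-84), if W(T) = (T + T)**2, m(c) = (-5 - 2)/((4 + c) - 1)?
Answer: -423360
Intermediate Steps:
m(c) = -7/(3 + c)
W(T) = 4*T**2 (W(T) = (2*T)**2 = 4*T**2)
((m(4) + 13) - 27)*W(-84) = ((-7/(3 + 4) + 13) - 27)*(4*(-84)**2) = ((-7/7 + 13) - 27)*(4*7056) = ((-7*1/7 + 13) - 27)*28224 = ((-1 + 13) - 27)*28224 = (12 - 27)*28224 = -15*28224 = -423360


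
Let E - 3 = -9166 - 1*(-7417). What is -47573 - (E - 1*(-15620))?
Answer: -61447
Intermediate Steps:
E = -1746 (E = 3 + (-9166 - 1*(-7417)) = 3 + (-9166 + 7417) = 3 - 1749 = -1746)
-47573 - (E - 1*(-15620)) = -47573 - (-1746 - 1*(-15620)) = -47573 - (-1746 + 15620) = -47573 - 1*13874 = -47573 - 13874 = -61447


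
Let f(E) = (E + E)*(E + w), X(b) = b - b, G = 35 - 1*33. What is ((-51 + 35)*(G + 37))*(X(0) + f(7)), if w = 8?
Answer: -131040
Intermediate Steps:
G = 2 (G = 35 - 33 = 2)
X(b) = 0
f(E) = 2*E*(8 + E) (f(E) = (E + E)*(E + 8) = (2*E)*(8 + E) = 2*E*(8 + E))
((-51 + 35)*(G + 37))*(X(0) + f(7)) = ((-51 + 35)*(2 + 37))*(0 + 2*7*(8 + 7)) = (-16*39)*(0 + 2*7*15) = -624*(0 + 210) = -624*210 = -131040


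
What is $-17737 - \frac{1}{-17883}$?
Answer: $- \frac{317190770}{17883} \approx -17737.0$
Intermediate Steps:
$-17737 - \frac{1}{-17883} = -17737 - - \frac{1}{17883} = -17737 + \frac{1}{17883} = - \frac{317190770}{17883}$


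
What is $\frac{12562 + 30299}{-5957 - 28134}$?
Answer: $- \frac{42861}{34091} \approx -1.2573$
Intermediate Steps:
$\frac{12562 + 30299}{-5957 - 28134} = \frac{42861}{-5957 - 28134} = \frac{42861}{-34091} = 42861 \left(- \frac{1}{34091}\right) = - \frac{42861}{34091}$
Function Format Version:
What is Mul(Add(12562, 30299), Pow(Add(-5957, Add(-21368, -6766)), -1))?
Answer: Rational(-42861, 34091) ≈ -1.2573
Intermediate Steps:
Mul(Add(12562, 30299), Pow(Add(-5957, Add(-21368, -6766)), -1)) = Mul(42861, Pow(Add(-5957, -28134), -1)) = Mul(42861, Pow(-34091, -1)) = Mul(42861, Rational(-1, 34091)) = Rational(-42861, 34091)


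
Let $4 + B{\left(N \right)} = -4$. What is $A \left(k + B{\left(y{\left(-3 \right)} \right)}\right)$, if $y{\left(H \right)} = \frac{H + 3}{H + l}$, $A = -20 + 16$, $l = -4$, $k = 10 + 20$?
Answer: $-88$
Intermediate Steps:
$k = 30$
$A = -4$
$y{\left(H \right)} = \frac{3 + H}{-4 + H}$ ($y{\left(H \right)} = \frac{H + 3}{H - 4} = \frac{3 + H}{-4 + H}$)
$B{\left(N \right)} = -8$ ($B{\left(N \right)} = -4 - 4 = -8$)
$A \left(k + B{\left(y{\left(-3 \right)} \right)}\right) = - 4 \left(30 - 8\right) = \left(-4\right) 22 = -88$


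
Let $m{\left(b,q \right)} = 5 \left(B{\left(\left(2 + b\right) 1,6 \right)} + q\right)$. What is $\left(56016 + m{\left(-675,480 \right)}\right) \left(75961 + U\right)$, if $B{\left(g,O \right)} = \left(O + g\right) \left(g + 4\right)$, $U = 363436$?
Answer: $1006013052807$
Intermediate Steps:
$B{\left(g,O \right)} = \left(4 + g\right) \left(O + g\right)$ ($B{\left(g,O \right)} = \left(O + g\right) \left(4 + g\right) = \left(4 + g\right) \left(O + g\right)$)
$m{\left(b,q \right)} = 220 + 5 q + 5 \left(2 + b\right)^{2} + 50 b$ ($m{\left(b,q \right)} = 5 \left(\left(\left(\left(2 + b\right) 1\right)^{2} + 4 \cdot 6 + 4 \left(2 + b\right) 1 + 6 \left(2 + b\right) 1\right) + q\right) = 5 \left(\left(\left(2 + b\right)^{2} + 24 + 4 \left(2 + b\right) + 6 \left(2 + b\right)\right) + q\right) = 5 \left(\left(\left(2 + b\right)^{2} + 24 + \left(8 + 4 b\right) + \left(12 + 6 b\right)\right) + q\right) = 5 \left(\left(44 + \left(2 + b\right)^{2} + 10 b\right) + q\right) = 5 \left(44 + q + \left(2 + b\right)^{2} + 10 b\right) = 220 + 5 q + 5 \left(2 + b\right)^{2} + 50 b$)
$\left(56016 + m{\left(-675,480 \right)}\right) \left(75961 + U\right) = \left(56016 + \left(240 + 5 \cdot 480 + 5 \left(-675\right)^{2} + 70 \left(-675\right)\right)\right) \left(75961 + 363436\right) = \left(56016 + \left(240 + 2400 + 5 \cdot 455625 - 47250\right)\right) 439397 = \left(56016 + \left(240 + 2400 + 2278125 - 47250\right)\right) 439397 = \left(56016 + 2233515\right) 439397 = 2289531 \cdot 439397 = 1006013052807$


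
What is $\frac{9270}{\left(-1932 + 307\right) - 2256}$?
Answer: $- \frac{9270}{3881} \approx -2.3886$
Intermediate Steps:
$\frac{9270}{\left(-1932 + 307\right) - 2256} = \frac{9270}{-1625 - 2256} = \frac{9270}{-3881} = 9270 \left(- \frac{1}{3881}\right) = - \frac{9270}{3881}$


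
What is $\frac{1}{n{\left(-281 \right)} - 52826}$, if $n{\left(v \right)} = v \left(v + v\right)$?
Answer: $\frac{1}{105096} \approx 9.5151 \cdot 10^{-6}$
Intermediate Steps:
$n{\left(v \right)} = 2 v^{2}$ ($n{\left(v \right)} = v 2 v = 2 v^{2}$)
$\frac{1}{n{\left(-281 \right)} - 52826} = \frac{1}{2 \left(-281\right)^{2} - 52826} = \frac{1}{2 \cdot 78961 - 52826} = \frac{1}{157922 - 52826} = \frac{1}{105096}$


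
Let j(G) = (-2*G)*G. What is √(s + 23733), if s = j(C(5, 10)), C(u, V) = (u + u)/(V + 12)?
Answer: √2871643/11 ≈ 154.05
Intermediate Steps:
C(u, V) = 2*u/(12 + V) (C(u, V) = (2*u)/(12 + V) = 2*u/(12 + V))
j(G) = -2*G²
s = -50/121 (s = -2*100/(12 + 10)² = -2*(2*5/22)² = -2*(2*5*(1/22))² = -2*(5/11)² = -2*25/121 = -50/121 ≈ -0.41322)
√(s + 23733) = √(-50/121 + 23733) = √(2871643/121) = √2871643/11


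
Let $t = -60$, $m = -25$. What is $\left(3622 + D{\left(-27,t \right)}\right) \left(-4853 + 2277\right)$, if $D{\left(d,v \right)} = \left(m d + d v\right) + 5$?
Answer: $-15255072$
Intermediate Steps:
$D{\left(d,v \right)} = 5 - 25 d + d v$ ($D{\left(d,v \right)} = \left(- 25 d + d v\right) + 5 = 5 - 25 d + d v$)
$\left(3622 + D{\left(-27,t \right)}\right) \left(-4853 + 2277\right) = \left(3622 - -2300\right) \left(-4853 + 2277\right) = \left(3622 + \left(5 + 675 + 1620\right)\right) \left(-2576\right) = \left(3622 + 2300\right) \left(-2576\right) = 5922 \left(-2576\right) = -15255072$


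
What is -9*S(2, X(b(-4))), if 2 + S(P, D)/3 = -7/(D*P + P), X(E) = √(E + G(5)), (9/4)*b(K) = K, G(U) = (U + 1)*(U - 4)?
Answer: 1431/58 + 567*√38/58 ≈ 84.935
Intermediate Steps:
G(U) = (1 + U)*(-4 + U)
b(K) = 4*K/9
X(E) = √(6 + E) (X(E) = √(E + (-4 + 5² - 3*5)) = √(E + (-4 + 25 - 15)) = √(E + 6) = √(6 + E))
S(P, D) = -6 - 21/(P + D*P) (S(P, D) = -6 + 3*(-7/(D*P + P)) = -6 + 3*(-7/(P + D*P)) = -6 - 21/(P + D*P))
-9*S(2, X(b(-4))) = -27*(-7 - 2*2 - 2*√(6 + (4/9)*(-4))*2)/(2*(1 + √(6 + (4/9)*(-4)))) = -27*(-7 - 4 - 2*√(6 - 16/9)*2)/(2*(1 + √(6 - 16/9))) = -27*(-7 - 4 - 2*√(38/9)*2)/(2*(1 + √(38/9))) = -27*(-7 - 4 - 2*√38/3*2)/(2*(1 + √38/3)) = -27*(-7 - 4 - 4*√38/3)/(2*(1 + √38/3)) = -27*(-11 - 4*√38/3)/(2*(1 + √38/3))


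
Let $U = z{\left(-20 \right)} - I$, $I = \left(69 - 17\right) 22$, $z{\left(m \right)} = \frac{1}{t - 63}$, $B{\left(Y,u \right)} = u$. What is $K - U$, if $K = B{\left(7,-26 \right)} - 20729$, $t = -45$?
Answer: $- \frac{2117987}{108} \approx -19611.0$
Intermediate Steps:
$z{\left(m \right)} = - \frac{1}{108}$ ($z{\left(m \right)} = \frac{1}{-45 - 63} = \frac{1}{-108} = - \frac{1}{108}$)
$K = -20755$ ($K = -26 - 20729 = -20755$)
$I = 1144$ ($I = 52 \cdot 22 = 1144$)
$U = - \frac{123553}{108}$ ($U = - \frac{1}{108} - 1144 = - \frac{123553}{108} \approx -1144.0$)
$K - U = -20755 - - \frac{123553}{108} = -20755 + \frac{123553}{108} = - \frac{2117987}{108}$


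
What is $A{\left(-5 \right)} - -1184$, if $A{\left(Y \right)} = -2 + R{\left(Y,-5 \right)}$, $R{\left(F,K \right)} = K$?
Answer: $1177$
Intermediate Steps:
$A{\left(Y \right)} = -7$ ($A{\left(Y \right)} = -2 - 5 = -7$)
$A{\left(-5 \right)} - -1184 = -7 - -1184 = -7 + 1184 = 1177$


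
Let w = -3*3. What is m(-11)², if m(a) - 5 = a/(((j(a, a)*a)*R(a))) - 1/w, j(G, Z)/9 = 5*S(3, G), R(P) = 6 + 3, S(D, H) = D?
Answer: 38576521/1476225 ≈ 26.132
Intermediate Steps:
R(P) = 9
w = -9
j(G, Z) = 135 (j(G, Z) = 9*(5*3) = 9*15 = 135)
m(a) = 6211/1215 (m(a) = 5 + (a/(((135*a)*9)) - 1/(-9)) = 5 + (a/((1215*a)) - 1*(-⅑)) = 5 + (a*(1/(1215*a)) + ⅑) = 5 + (1/1215 + ⅑) = 5 + 136/1215 = 6211/1215)
m(-11)² = (6211/1215)² = 38576521/1476225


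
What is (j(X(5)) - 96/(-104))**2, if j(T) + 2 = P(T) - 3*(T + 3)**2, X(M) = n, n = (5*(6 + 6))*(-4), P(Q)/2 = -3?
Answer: 4799092006489/169 ≈ 2.8397e+10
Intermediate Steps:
P(Q) = -6 (P(Q) = 2*(-3) = -6)
n = -240 (n = (5*12)*(-4) = 60*(-4) = -240)
X(M) = -240
j(T) = -8 - 3*(3 + T)**2 (j(T) = -2 + (-6 - 3*(T + 3)**2) = -2 + (-6 - 3*(3 + T)**2) = -8 - 3*(3 + T)**2)
(j(X(5)) - 96/(-104))**2 = ((-8 - 3*(3 - 240)**2) - 96/(-104))**2 = ((-8 - 3*(-237)**2) - 96*(-1/104))**2 = ((-8 - 3*56169) + 12/13)**2 = ((-8 - 168507) + 12/13)**2 = (-168515 + 12/13)**2 = (-2190683/13)**2 = 4799092006489/169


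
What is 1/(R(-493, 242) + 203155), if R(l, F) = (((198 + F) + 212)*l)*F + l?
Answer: -1/77584850 ≈ -1.2889e-8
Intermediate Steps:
R(l, F) = l + F*l*(410 + F) (R(l, F) = ((410 + F)*l)*F + l = (l*(410 + F))*F + l = F*l*(410 + F) + l = l + F*l*(410 + F))
1/(R(-493, 242) + 203155) = 1/(-493*(1 + 242² + 410*242) + 203155) = 1/(-493*(1 + 58564 + 99220) + 203155) = 1/(-493*157785 + 203155) = 1/(-77788005 + 203155) = 1/(-77584850) = -1/77584850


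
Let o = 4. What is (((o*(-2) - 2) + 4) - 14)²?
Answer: 400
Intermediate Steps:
(((o*(-2) - 2) + 4) - 14)² = (((4*(-2) - 2) + 4) - 14)² = (((-8 - 2) + 4) - 14)² = ((-10 + 4) - 14)² = (-6 - 14)² = (-20)² = 400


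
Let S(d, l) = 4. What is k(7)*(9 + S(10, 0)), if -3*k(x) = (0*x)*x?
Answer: 0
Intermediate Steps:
k(x) = 0 (k(x) = -0*x*x/3 = -0*x = -⅓*0 = 0)
k(7)*(9 + S(10, 0)) = 0*(9 + 4) = 0*13 = 0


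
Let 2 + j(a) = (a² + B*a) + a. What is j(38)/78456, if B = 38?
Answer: 731/19614 ≈ 0.037269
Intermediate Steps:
j(a) = -2 + a² + 39*a (j(a) = -2 + ((a² + 38*a) + a) = -2 + (a² + 39*a) = -2 + a² + 39*a)
j(38)/78456 = (-2 + 38² + 39*38)/78456 = (-2 + 1444 + 1482)*(1/78456) = 2924*(1/78456) = 731/19614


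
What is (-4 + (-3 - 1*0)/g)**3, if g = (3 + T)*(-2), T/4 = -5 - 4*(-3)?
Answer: -14706125/238328 ≈ -61.705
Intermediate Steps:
T = 28 (T = 4*(-5 - 4*(-3)) = 4*(-5 + 12) = 4*7 = 28)
g = -62 (g = (3 + 28)*(-2) = 31*(-2) = -62)
(-4 + (-3 - 1*0)/g)**3 = (-4 + (-3 - 1*0)/(-62))**3 = (-4 + (-3 + 0)*(-1/62))**3 = (-4 - 3*(-1/62))**3 = (-4 + 3/62)**3 = (-245/62)**3 = -14706125/238328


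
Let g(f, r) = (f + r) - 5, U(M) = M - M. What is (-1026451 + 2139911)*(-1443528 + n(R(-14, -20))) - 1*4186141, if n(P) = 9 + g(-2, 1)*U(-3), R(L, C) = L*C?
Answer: -1607304851881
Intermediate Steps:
U(M) = 0
g(f, r) = -5 + f + r
R(L, C) = C*L
n(P) = 9 (n(P) = 9 + (-5 - 2 + 1)*0 = 9 - 6*0 = 9 + 0 = 9)
(-1026451 + 2139911)*(-1443528 + n(R(-14, -20))) - 1*4186141 = (-1026451 + 2139911)*(-1443528 + 9) - 1*4186141 = 1113460*(-1443519) - 4186141 = -1607300665740 - 4186141 = -1607304851881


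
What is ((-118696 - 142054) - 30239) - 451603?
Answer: -742592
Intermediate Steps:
((-118696 - 142054) - 30239) - 451603 = (-260750 - 30239) - 451603 = -290989 - 451603 = -742592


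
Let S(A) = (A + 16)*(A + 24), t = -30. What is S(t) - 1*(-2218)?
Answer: 2302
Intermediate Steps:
S(A) = (16 + A)*(24 + A)
S(t) - 1*(-2218) = (384 + (-30)**2 + 40*(-30)) - 1*(-2218) = (384 + 900 - 1200) + 2218 = 84 + 2218 = 2302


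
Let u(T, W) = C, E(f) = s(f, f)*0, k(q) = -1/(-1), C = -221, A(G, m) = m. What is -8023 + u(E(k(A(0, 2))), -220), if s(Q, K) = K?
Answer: -8244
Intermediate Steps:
k(q) = 1 (k(q) = -1*(-1) = 1)
E(f) = 0 (E(f) = f*0 = 0)
u(T, W) = -221
-8023 + u(E(k(A(0, 2))), -220) = -8023 - 221 = -8244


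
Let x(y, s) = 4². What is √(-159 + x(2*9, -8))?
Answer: I*√143 ≈ 11.958*I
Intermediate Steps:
x(y, s) = 16
√(-159 + x(2*9, -8)) = √(-159 + 16) = √(-143) = I*√143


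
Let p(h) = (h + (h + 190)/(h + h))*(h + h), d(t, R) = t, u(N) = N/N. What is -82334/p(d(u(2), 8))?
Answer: -82334/193 ≈ -426.60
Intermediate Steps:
u(N) = 1
p(h) = 2*h*(h + (190 + h)/(2*h)) (p(h) = (h + (190 + h)/((2*h)))*(2*h) = (h + (190 + h)*(1/(2*h)))*(2*h) = (h + (190 + h)/(2*h))*(2*h) = 2*h*(h + (190 + h)/(2*h)))
-82334/p(d(u(2), 8)) = -82334/(190 + 1 + 2*1²) = -82334/(190 + 1 + 2*1) = -82334/(190 + 1 + 2) = -82334/193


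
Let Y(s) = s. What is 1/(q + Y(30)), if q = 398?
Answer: 1/428 ≈ 0.0023364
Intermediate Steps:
1/(q + Y(30)) = 1/(398 + 30) = 1/428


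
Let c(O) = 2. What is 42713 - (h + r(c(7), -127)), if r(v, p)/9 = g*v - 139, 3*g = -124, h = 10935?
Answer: 33773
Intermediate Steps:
g = -124/3 (g = (⅓)*(-124) = -124/3 ≈ -41.333)
r(v, p) = -1251 - 372*v (r(v, p) = 9*(-124*v/3 - 139) = 9*(-139 - 124*v/3) = -1251 - 372*v)
42713 - (h + r(c(7), -127)) = 42713 - (10935 + (-1251 - 372*2)) = 42713 - (10935 + (-1251 - 744)) = 42713 - (10935 - 1995) = 42713 - 1*8940 = 42713 - 8940 = 33773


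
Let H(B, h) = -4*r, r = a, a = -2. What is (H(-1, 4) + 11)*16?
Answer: 304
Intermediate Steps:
r = -2
H(B, h) = 8 (H(B, h) = -4*(-2) = 8)
(H(-1, 4) + 11)*16 = (8 + 11)*16 = 19*16 = 304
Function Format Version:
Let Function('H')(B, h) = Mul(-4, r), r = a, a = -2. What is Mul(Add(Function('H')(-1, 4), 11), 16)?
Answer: 304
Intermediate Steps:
r = -2
Function('H')(B, h) = 8 (Function('H')(B, h) = Mul(-4, -2) = 8)
Mul(Add(Function('H')(-1, 4), 11), 16) = Mul(Add(8, 11), 16) = Mul(19, 16) = 304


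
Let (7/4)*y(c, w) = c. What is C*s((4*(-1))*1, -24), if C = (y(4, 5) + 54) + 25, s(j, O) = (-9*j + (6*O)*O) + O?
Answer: 1973292/7 ≈ 2.8190e+5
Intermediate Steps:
y(c, w) = 4*c/7
s(j, O) = O - 9*j + 6*O**2 (s(j, O) = (-9*j + 6*O**2) + O = O - 9*j + 6*O**2)
C = 569/7 (C = ((4/7)*4 + 54) + 25 = (16/7 + 54) + 25 = 394/7 + 25 = 569/7 ≈ 81.286)
C*s((4*(-1))*1, -24) = 569*(-24 - 9*4*(-1) + 6*(-24)**2)/7 = 569*(-24 - (-36) + 6*576)/7 = 569*(-24 - 9*(-4) + 3456)/7 = 569*(-24 + 36 + 3456)/7 = (569/7)*3468 = 1973292/7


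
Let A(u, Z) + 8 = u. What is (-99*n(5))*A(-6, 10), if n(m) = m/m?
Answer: 1386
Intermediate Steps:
A(u, Z) = -8 + u
n(m) = 1
(-99*n(5))*A(-6, 10) = (-99*1)*(-8 - 6) = -99*(-14) = 1386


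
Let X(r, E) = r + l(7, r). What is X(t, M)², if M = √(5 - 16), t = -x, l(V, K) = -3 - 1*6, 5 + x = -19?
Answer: 225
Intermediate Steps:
x = -24 (x = -5 - 19 = -24)
l(V, K) = -9 (l(V, K) = -3 - 6 = -9)
t = 24 (t = -1*(-24) = 24)
M = I*√11 (M = √(-11) = I*√11 ≈ 3.3166*I)
X(r, E) = -9 + r (X(r, E) = r - 9 = -9 + r)
X(t, M)² = (-9 + 24)² = 15² = 225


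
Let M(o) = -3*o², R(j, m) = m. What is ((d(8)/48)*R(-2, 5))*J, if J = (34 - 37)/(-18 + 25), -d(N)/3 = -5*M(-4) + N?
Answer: 465/14 ≈ 33.214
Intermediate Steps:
d(N) = -720 - 3*N (d(N) = -3*(-(-15)*(-4)² + N) = -3*(-(-15)*16 + N) = -3*(-5*(-48) + N) = -3*(240 + N) = -720 - 3*N)
J = -3/7 ≈ -0.42857
((d(8)/48)*R(-2, 5))*J = (((-720 - 3*8)/48)*5)*(-3/7) = (((-720 - 24)*(1/48))*5)*(-3/7) = (-744*1/48*5)*(-3/7) = -31/2*5*(-3/7) = -155/2*(-3/7) = 465/14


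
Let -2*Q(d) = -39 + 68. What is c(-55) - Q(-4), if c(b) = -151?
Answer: -273/2 ≈ -136.50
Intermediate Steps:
Q(d) = -29/2 (Q(d) = -(-39 + 68)/2 = -1/2*29 = -29/2)
c(-55) - Q(-4) = -151 - 1*(-29/2) = -151 + 29/2 = -273/2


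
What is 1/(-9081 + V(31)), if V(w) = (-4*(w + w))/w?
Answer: -1/9089 ≈ -0.00011002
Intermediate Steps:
V(w) = -8 (V(w) = (-8*w)/w = -8)
1/(-9081 + V(31)) = 1/(-9081 - 8) = 1/(-9089) = -1/9089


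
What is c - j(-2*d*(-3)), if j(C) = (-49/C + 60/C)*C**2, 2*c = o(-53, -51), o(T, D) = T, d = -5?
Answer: 607/2 ≈ 303.50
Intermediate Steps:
c = -53/2 (c = (1/2)*(-53) = -53/2 ≈ -26.500)
j(C) = 11*C (j(C) = (11/C)*C**2 = 11*C)
c - j(-2*d*(-3)) = -53/2 - 11*(-(-10)*(-3)) = -53/2 - 11*(-2*15) = -53/2 - 11*(-30) = -53/2 - 1*(-330) = -53/2 + 330 = 607/2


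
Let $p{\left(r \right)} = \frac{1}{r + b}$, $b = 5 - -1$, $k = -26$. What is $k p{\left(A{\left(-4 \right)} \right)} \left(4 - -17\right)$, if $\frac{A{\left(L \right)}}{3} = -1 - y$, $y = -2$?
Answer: $- \frac{182}{3} \approx -60.667$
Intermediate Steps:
$b = 6$ ($b = 5 + 1 = 6$)
$A{\left(L \right)} = 3$ ($A{\left(L \right)} = 3 \left(-1 - -2\right) = 3 \left(-1 + 2\right) = 3 \cdot 1 = 3$)
$p{\left(r \right)} = \frac{1}{6 + r}$ ($p{\left(r \right)} = \frac{1}{r + 6} = \frac{1}{6 + r}$)
$k p{\left(A{\left(-4 \right)} \right)} \left(4 - -17\right) = - \frac{26}{6 + 3} \left(4 - -17\right) = - \frac{26}{9} \left(4 + 17\right) = \left(-26\right) \frac{1}{9} \cdot 21 = \left(- \frac{26}{9}\right) 21 = - \frac{182}{3}$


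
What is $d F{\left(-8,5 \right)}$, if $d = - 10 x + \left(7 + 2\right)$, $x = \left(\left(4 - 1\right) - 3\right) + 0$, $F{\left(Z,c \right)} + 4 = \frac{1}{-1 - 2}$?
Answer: $-39$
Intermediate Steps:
$F{\left(Z,c \right)} = - \frac{13}{3}$ ($F{\left(Z,c \right)} = -4 + \frac{1}{-1 - 2} = -4 + \frac{1}{-3} = -4 - \frac{1}{3} = - \frac{13}{3}$)
$x = 0$ ($x = \left(\left(4 - 1\right) - 3\right) + 0 = \left(3 - 3\right) + 0 = 0 + 0 = 0$)
$d = 9$ ($d = \left(-10\right) 0 + \left(7 + 2\right) = 0 + 9 = 9$)
$d F{\left(-8,5 \right)} = 9 \left(- \frac{13}{3}\right) = -39$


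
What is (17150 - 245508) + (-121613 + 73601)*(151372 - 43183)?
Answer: -5194598626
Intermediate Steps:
(17150 - 245508) + (-121613 + 73601)*(151372 - 43183) = -228358 - 48012*108189 = -228358 - 5194370268 = -5194598626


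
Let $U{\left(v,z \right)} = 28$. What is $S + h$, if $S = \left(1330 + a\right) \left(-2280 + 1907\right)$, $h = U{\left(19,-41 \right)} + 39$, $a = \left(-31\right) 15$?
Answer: $-322578$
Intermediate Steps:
$a = -465$
$h = 67$ ($h = 28 + 39 = 67$)
$S = -322645$ ($S = \left(1330 - 465\right) \left(-2280 + 1907\right) = 865 \left(-373\right) = -322645$)
$S + h = -322645 + 67 = -322578$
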